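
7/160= 7/160  =  0.04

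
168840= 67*2520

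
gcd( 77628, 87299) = 1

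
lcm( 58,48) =1392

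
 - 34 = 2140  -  2174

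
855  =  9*95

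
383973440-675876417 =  - 291902977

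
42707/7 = 6101 = 6101.00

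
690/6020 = 69/602= 0.11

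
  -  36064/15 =-2405 + 11/15=- 2404.27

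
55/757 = 55/757= 0.07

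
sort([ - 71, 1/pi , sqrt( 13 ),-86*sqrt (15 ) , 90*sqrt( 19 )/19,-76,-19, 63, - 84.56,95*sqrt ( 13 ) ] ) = [  -  86*sqrt (15 ) , - 84.56, - 76, - 71, - 19, 1/pi, sqrt (13 ), 90*sqrt(19)/19, 63,95*sqrt( 13)]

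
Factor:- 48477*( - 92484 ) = 2^2*3^3 *7^1 * 11^1*13^1*113^1*367^1 = 4483346868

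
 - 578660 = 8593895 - 9172555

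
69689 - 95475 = -25786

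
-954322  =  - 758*1259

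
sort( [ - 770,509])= [ - 770,509] 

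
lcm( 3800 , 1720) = 163400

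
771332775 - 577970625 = 193362150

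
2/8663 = 2/8663 = 0.00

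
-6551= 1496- 8047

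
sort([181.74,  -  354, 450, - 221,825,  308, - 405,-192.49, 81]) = [ - 405, - 354, - 221, - 192.49,  81,181.74, 308, 450, 825]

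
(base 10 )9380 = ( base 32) 954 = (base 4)2102210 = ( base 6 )111232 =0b10010010100100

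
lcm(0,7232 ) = 0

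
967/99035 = 967/99035 = 0.01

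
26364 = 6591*4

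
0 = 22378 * 0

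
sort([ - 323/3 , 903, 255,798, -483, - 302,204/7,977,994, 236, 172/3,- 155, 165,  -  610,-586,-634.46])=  [ - 634.46,-610, - 586,-483,  -  302, - 155,  -  323/3, 204/7 , 172/3, 165, 236,255, 798, 903,977,994 ]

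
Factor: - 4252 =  - 2^2*1063^1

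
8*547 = 4376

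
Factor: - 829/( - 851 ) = 23^( - 1)*37^( -1)*829^1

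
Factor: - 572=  - 2^2*11^1*13^1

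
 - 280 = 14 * (-20)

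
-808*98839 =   -  79861912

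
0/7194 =0 = 0.00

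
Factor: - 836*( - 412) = 344432 = 2^4*11^1*19^1*103^1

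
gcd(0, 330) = 330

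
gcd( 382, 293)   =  1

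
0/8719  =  0 = 0.00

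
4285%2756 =1529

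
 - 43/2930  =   - 43/2930 = - 0.01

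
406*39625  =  16087750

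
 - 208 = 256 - 464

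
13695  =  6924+6771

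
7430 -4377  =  3053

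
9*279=2511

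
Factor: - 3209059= - 7^2 * 79^1*829^1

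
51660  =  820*63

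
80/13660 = 4/683 = 0.01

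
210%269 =210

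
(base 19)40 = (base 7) 136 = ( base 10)76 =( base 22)3a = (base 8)114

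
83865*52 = 4360980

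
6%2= 0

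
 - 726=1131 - 1857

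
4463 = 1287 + 3176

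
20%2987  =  20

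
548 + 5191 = 5739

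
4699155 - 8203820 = -3504665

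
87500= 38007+49493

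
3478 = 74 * 47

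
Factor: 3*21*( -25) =-3^2*5^2*7^1 = - 1575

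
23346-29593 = -6247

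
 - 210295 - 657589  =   - 867884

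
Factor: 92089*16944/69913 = 1560356016/69913 = 2^4*3^1*17^1*151^( - 1)*353^1*463^(- 1 ) * 5417^1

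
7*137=959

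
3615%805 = 395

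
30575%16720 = 13855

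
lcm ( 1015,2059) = 72065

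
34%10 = 4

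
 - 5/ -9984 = 5/9984  =  0.00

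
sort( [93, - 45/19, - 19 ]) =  [ -19, - 45/19,  93]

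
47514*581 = 27605634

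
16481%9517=6964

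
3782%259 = 156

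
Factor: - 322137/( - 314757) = 3^2 * 97^1*853^(  -  1 )  =  873/853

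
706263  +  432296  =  1138559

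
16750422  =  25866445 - 9116023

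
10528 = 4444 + 6084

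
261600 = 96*2725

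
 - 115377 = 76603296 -76718673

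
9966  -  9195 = 771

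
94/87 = 1 + 7/87 = 1.08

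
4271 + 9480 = 13751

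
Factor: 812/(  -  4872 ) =-2^(  -  1)*3^(-1)  =  - 1/6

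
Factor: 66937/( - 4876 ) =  - 2^( - 2)*13^1*19^1*23^( - 1 ) *53^( - 1)*271^1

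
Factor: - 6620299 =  - 7^1 *37^1*25561^1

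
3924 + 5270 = 9194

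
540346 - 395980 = 144366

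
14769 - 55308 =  - 40539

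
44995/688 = 65 + 275/688  =  65.40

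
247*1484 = 366548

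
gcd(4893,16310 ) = 1631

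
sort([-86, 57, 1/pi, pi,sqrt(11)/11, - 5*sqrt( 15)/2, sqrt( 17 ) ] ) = [ - 86,-5*sqrt( 15) /2, sqrt (11)/11,1/pi,  pi,sqrt( 17),  57]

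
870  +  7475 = 8345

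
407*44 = 17908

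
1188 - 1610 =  - 422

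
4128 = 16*258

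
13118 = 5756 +7362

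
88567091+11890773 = 100457864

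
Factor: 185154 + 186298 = 2^2*92863^1 = 371452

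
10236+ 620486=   630722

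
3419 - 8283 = - 4864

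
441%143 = 12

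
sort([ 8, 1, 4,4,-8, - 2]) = [ - 8,  -  2,1,4,4,8]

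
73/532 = 73/532  =  0.14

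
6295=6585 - 290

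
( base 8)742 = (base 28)H6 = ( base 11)3A9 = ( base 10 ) 482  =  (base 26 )IE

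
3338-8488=-5150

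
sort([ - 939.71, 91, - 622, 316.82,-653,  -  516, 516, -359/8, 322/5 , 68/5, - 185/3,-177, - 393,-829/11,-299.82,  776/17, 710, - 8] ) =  [ - 939.71, - 653,-622, - 516,  -  393, - 299.82,  -  177, - 829/11 ,  -  185/3, - 359/8, - 8, 68/5,  776/17, 322/5,91,316.82,516, 710]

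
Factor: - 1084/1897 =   -  2^2*7^( - 1) = - 4/7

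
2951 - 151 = 2800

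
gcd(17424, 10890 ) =2178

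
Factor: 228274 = 2^1*311^1*367^1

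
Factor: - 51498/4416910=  - 25749/2208455 = - 3^2*5^( - 1)*71^( - 1)*2861^1* 6221^( - 1 )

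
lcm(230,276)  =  1380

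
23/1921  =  23/1921= 0.01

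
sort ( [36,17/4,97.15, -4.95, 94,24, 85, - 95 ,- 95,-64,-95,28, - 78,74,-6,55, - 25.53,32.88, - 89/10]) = [-95,-95,-95,-78,  -  64,-25.53, - 89/10, - 6, - 4.95,17/4,24, 28,32.88, 36,55, 74,85,94,97.15]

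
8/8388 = 2/2097 = 0.00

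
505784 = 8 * 63223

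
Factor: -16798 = - 2^1*37^1*227^1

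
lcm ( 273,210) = 2730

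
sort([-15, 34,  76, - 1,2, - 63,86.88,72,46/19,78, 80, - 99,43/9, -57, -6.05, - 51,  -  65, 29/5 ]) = [ -99, - 65, - 63, -57,  -  51, - 15, - 6.05, - 1, 2,46/19,43/9,29/5, 34,72,76, 78, 80, 86.88 ] 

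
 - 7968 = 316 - 8284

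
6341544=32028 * 198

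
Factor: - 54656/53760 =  - 61/60=-2^( - 2 ) * 3^( - 1 ) * 5^( - 1 )*61^1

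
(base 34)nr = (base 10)809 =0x329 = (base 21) 1hb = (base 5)11214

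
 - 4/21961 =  - 1+21957/21961 = - 0.00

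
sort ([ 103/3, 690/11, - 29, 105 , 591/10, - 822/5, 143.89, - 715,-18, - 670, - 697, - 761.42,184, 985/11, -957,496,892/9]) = [ - 957,  -  761.42 , - 715, - 697,-670, - 822/5, -29,-18, 103/3 , 591/10,690/11,985/11 , 892/9,105,143.89,184,496 ]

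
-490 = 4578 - 5068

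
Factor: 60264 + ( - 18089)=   5^2*7^1*241^1 = 42175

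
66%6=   0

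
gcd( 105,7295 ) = 5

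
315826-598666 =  - 282840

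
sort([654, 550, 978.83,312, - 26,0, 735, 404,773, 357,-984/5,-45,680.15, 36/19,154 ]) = [-984/5, - 45 , -26 , 0 , 36/19, 154, 312,357, 404, 550, 654,680.15, 735,773, 978.83 ] 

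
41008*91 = 3731728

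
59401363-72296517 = - 12895154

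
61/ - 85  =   - 61/85= -0.72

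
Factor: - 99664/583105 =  - 2^4 *5^( - 1)*139^( - 1) *839^( - 1)*6229^1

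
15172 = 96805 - 81633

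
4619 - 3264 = 1355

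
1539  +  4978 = 6517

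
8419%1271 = 793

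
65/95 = 13/19 = 0.68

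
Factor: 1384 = 2^3*173^1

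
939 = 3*313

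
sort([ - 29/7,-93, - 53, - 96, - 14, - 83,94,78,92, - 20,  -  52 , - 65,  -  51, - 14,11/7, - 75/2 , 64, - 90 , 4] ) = [ - 96 ,-93,- 90, - 83, - 65, - 53, - 52 ,  -  51, - 75/2, - 20, - 14, - 14, - 29/7,11/7,  4, 64,78,  92,94 ]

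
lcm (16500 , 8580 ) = 214500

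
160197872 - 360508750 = -200310878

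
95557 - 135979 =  - 40422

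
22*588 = 12936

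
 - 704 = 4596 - 5300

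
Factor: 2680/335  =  2^3 = 8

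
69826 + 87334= 157160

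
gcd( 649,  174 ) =1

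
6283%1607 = 1462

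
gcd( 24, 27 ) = 3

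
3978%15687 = 3978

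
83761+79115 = 162876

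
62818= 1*62818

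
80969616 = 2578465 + 78391151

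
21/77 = 3/11=0.27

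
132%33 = 0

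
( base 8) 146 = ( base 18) 5C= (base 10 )102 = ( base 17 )60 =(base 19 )57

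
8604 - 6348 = 2256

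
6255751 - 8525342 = - 2269591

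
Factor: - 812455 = - 5^1*7^1*139^1*167^1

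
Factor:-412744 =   -  2^3*51593^1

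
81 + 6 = 87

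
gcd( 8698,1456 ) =2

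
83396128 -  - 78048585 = 161444713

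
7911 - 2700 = 5211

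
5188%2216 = 756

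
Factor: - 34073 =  -13^1*2621^1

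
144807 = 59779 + 85028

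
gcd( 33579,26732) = 41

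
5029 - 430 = 4599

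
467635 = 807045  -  339410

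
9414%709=197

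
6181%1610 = 1351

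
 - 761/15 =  - 761/15=- 50.73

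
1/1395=1/1395 = 0.00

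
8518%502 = 486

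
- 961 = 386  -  1347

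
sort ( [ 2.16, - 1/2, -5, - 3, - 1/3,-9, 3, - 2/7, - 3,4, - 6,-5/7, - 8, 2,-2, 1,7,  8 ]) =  [ - 9 , - 8 , - 6,  -  5,-3,-3,  -  2,-5/7,-1/2, - 1/3,- 2/7, 1,  2, 2.16, 3, 4,7,8]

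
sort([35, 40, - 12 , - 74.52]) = [-74.52, - 12 , 35, 40]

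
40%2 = 0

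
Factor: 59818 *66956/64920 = 500646751/8115 = 3^( - 1)*5^( - 1)*11^1*19^1*541^( - 1)*881^1* 2719^1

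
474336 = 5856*81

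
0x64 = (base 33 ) 31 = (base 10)100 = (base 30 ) 3A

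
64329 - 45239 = 19090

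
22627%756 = 703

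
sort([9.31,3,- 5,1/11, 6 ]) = [-5,1/11,3, 6 , 9.31 ] 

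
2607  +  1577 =4184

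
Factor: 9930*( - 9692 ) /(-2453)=96241560/2453 = 2^3*3^1*5^1*11^ ( - 1 ) * 223^(- 1)*331^1*2423^1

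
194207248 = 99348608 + 94858640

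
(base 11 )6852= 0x2333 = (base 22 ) IDD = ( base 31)9bl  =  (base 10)9011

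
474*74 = 35076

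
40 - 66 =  - 26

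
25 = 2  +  23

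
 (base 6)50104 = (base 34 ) 5lq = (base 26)9gk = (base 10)6520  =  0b1100101111000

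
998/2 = 499 = 499.00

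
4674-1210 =3464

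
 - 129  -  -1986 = 1857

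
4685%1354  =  623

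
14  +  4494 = 4508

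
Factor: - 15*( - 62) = 2^1 * 3^1 * 5^1*31^1=930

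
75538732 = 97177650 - 21638918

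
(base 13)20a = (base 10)348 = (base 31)B7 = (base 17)138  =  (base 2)101011100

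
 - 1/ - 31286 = 1/31286 = 0.00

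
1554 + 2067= 3621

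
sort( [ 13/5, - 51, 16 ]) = [-51, 13/5,16]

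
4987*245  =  1221815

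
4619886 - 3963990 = 655896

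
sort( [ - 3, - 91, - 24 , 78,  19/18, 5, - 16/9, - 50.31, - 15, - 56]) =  [ - 91, - 56 , - 50.31, - 24, - 15,-3, - 16/9,  19/18,5,  78]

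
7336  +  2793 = 10129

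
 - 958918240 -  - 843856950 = -115061290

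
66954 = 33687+33267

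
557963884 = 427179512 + 130784372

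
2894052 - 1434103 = 1459949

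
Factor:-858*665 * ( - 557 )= 317807490 = 2^1 * 3^1*5^1*7^1*11^1*13^1*19^1* 557^1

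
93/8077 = 93/8077 = 0.01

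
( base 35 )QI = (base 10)928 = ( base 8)1640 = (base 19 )2AG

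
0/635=0 = 0.00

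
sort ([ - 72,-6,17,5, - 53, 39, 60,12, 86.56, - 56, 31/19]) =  [ - 72, -56, - 53, -6,31/19, 5,12,17, 39,60, 86.56] 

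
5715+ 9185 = 14900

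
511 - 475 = 36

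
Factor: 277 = 277^1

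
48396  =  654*74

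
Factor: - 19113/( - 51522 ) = 2^ ( - 1)*23^1*31^( - 1 ) = 23/62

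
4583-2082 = 2501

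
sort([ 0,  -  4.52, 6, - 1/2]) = [ - 4.52, - 1/2,0,6 ]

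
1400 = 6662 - 5262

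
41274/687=60+18/229 =60.08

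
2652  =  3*884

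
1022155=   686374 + 335781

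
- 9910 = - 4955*2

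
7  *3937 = 27559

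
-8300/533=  - 16 + 228/533= -15.57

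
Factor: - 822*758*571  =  -355776396 = - 2^2*3^1*137^1 * 379^1*571^1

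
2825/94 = 2825/94 =30.05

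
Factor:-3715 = -5^1*743^1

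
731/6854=731/6854 =0.11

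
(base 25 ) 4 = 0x4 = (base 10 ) 4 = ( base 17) 4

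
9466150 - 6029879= 3436271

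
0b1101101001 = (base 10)873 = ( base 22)1hf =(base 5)11443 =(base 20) 23d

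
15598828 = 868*17971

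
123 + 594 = 717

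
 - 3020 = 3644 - 6664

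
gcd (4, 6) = 2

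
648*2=1296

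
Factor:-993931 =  - 37^1*26863^1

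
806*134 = 108004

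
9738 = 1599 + 8139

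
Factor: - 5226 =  - 2^1*3^1*13^1*67^1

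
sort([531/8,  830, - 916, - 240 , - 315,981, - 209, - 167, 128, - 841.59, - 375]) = [ - 916 , - 841.59 , - 375, - 315, - 240 , - 209, - 167, 531/8, 128 , 830,981 ]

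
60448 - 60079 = 369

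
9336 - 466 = 8870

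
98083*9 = 882747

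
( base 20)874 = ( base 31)3ER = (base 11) 2570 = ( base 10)3344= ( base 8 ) 6420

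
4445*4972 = 22100540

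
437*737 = 322069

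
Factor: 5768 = 2^3*7^1 * 103^1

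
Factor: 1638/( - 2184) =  - 3/4 = -2^(  -  2) * 3^1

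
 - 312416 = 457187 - 769603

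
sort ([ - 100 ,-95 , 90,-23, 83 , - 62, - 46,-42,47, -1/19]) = [ - 100,-95, - 62, - 46, - 42,-23, - 1/19,47,83,  90]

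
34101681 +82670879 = 116772560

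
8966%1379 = 692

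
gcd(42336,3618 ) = 54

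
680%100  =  80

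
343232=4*85808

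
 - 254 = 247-501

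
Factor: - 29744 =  - 2^4*11^1*13^2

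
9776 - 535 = 9241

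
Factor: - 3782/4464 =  - 61/72 = - 2^( - 3)*3^( - 2)*61^1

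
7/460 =7/460 = 0.02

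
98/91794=49/45897 = 0.00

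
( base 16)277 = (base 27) NA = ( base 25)106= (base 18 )1H1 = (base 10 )631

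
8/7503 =8/7503 = 0.00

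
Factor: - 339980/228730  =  - 2^1 * 191^1*257^( - 1)=- 382/257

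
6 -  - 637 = 643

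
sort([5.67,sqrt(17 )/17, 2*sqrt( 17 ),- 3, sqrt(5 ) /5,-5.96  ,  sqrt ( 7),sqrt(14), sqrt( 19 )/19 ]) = [ - 5.96,- 3,sqrt( 19)/19,sqrt( 17 )/17,sqrt(5 )/5, sqrt( 7),sqrt(14),5.67,2*sqrt(17)]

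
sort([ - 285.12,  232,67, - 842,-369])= [ - 842,  -  369, - 285.12,67,232 ] 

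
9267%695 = 232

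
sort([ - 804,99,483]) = [ - 804, 99, 483]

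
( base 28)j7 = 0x21B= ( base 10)539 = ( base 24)mb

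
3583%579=109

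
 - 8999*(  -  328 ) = 2951672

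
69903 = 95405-25502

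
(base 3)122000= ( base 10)459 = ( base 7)1224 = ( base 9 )560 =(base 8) 713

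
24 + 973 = 997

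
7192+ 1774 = 8966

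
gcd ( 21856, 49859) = 683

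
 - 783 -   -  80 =-703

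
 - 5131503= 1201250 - 6332753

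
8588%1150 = 538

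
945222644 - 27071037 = 918151607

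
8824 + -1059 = 7765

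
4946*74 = 366004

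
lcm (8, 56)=56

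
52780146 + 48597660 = 101377806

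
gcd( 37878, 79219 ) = 1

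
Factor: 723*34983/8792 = 2^(-3)*3^3*7^( - 1) * 13^2*23^1 * 157^( - 1)*241^1 = 25292709/8792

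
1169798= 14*83557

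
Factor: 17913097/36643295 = 5^(-1)*13^( - 1)*29^1*563743^( - 1 )*617693^1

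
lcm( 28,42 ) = 84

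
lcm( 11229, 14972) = 44916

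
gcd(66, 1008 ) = 6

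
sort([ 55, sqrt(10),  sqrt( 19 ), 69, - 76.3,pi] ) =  [-76.3, pi,sqrt(10),sqrt( 19),55, 69 ] 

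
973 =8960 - 7987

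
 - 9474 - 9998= - 19472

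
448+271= 719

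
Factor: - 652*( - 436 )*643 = 2^4*109^1*163^1*643^1  =  182786896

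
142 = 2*71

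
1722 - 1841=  - 119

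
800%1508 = 800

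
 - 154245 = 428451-582696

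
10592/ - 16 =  - 662/1 = - 662.00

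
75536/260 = 290 + 34/65  =  290.52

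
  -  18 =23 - 41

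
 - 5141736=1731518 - 6873254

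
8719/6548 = 1 + 2171/6548 = 1.33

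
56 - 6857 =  - 6801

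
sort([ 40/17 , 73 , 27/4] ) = [ 40/17, 27/4,73]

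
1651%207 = 202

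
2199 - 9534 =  - 7335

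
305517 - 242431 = 63086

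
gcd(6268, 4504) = 4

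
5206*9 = 46854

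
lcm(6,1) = 6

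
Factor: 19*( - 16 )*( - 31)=2^4*19^1*31^1 = 9424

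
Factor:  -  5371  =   - 41^1*131^1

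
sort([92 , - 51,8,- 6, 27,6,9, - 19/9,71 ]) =[ - 51, - 6,-19/9,6 , 8,9,27,71,  92 ]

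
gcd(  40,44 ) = 4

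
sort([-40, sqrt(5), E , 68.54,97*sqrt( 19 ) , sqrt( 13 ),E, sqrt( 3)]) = [ - 40,sqrt( 3), sqrt(5),E,E,sqrt(13),68.54, 97*sqrt( 19 )] 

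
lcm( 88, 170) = 7480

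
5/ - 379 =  - 5/379 = - 0.01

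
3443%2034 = 1409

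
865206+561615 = 1426821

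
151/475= 151/475 =0.32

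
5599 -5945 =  - 346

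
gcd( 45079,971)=1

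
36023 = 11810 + 24213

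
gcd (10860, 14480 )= 3620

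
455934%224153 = 7628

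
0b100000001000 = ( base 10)2056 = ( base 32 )208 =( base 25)376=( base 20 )52g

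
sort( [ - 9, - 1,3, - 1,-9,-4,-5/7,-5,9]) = [  -  9  ,- 9,- 5, - 4, - 1, - 1, - 5/7,3, 9] 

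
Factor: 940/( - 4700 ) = - 1/5 = -5^( - 1 ) 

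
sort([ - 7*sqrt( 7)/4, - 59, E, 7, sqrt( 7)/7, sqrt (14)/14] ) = [  -  59,-7*sqrt(7 )/4, sqrt (14)/14,  sqrt (7)/7, E, 7 ] 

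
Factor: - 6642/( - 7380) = 9/10 = 2^( - 1)*3^2*5^( - 1 ) 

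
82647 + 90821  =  173468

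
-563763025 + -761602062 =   -  1325365087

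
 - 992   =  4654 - 5646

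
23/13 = 1+10/13 =1.77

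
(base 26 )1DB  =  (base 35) TA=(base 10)1025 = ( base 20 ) 2B5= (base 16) 401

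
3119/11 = 3119/11 = 283.55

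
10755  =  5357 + 5398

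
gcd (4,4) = 4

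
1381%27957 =1381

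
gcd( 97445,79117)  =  1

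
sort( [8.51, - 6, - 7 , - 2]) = [  -  7,-6, - 2,8.51 ] 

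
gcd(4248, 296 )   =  8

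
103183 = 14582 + 88601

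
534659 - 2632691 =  - 2098032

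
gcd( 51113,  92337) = 1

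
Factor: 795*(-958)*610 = -464582100 = -  2^2*3^1*5^2 *53^1*61^1*479^1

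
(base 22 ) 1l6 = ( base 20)27c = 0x3b8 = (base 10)952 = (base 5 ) 12302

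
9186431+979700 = 10166131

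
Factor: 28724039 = 53^1*67^1*8089^1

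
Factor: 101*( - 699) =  - 3^1*101^1 *233^1 = - 70599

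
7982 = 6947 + 1035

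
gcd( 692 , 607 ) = 1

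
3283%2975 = 308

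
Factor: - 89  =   - 89^1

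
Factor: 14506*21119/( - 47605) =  - 306352214/47605 = -2^1*5^(-1)*7^2*431^1 *7253^1*9521^( - 1) 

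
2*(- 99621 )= - 199242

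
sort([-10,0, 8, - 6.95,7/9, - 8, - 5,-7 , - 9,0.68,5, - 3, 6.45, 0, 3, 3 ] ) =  [ - 10, - 9, - 8, - 7 , - 6.95, - 5, - 3,0,0, 0.68, 7/9,3, 3,5, 6.45,8]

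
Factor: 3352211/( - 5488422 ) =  - 2^ ( - 1 )*3^(  -  1 )*67^1*50033^1* 914737^( - 1) 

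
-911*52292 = -47638012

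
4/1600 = 1/400 = 0.00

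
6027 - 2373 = 3654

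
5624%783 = 143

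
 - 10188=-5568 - 4620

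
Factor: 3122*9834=30701748 = 2^2*3^1*7^1*11^1*149^1*223^1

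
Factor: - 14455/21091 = -2065/3013 = - 5^1*7^1 * 23^( - 1 ) * 59^1 * 131^(  -  1 ) 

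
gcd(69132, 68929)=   7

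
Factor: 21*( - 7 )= - 147=- 3^1 * 7^2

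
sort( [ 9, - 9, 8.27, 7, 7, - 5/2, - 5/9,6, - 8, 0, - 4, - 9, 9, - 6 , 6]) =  [ - 9, - 9, - 8, - 6, - 4, - 5/2, - 5/9, 0, 6,6 , 7,7, 8.27, 9, 9]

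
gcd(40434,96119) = 1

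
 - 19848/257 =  - 78  +  198/257 = - 77.23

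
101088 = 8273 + 92815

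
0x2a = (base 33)19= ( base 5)132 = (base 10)42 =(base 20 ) 22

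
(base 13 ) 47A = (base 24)189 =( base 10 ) 777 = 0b1100001001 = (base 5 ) 11102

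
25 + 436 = 461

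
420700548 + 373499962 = 794200510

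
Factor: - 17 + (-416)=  - 433^1  =  - 433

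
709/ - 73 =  - 10 + 21/73 =-9.71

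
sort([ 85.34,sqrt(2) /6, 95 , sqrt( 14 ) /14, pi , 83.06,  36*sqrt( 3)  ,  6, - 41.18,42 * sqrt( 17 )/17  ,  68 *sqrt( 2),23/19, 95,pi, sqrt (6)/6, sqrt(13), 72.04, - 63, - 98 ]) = [ - 98,  -  63, - 41.18,sqrt( 2 ) /6,sqrt( 14 )/14,sqrt(6 )/6,23/19, pi, pi , sqrt( 13), 6,42*sqrt ( 17)/17,  36 * sqrt( 3) , 72.04, 83.06, 85.34,95, 95, 68*sqrt(2) ]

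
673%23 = 6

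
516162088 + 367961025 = 884123113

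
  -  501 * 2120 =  - 1062120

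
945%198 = 153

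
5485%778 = 39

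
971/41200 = 971/41200 = 0.02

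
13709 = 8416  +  5293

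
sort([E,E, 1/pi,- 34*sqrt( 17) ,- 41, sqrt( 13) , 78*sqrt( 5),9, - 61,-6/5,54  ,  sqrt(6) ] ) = [-34*sqrt( 17),-61,-41,-6/5,  1/pi,  sqrt( 6), E , E,sqrt ( 13 ),9, 54,78*sqrt( 5)]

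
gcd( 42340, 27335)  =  5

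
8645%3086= 2473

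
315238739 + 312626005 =627864744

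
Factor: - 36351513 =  - 3^2*11^1*599^1 * 613^1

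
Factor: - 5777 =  - 53^1*109^1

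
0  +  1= 1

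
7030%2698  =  1634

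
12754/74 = 172 + 13/37 = 172.35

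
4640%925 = 15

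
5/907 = 5/907 = 0.01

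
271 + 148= 419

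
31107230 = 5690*5467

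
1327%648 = 31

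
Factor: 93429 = 3^2 * 7^1 * 1483^1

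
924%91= 14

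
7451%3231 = 989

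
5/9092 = 5/9092 = 0.00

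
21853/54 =21853/54  =  404.69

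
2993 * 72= 215496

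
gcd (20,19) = 1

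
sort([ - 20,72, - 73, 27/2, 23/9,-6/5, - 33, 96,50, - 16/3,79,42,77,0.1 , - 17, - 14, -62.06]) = [-73, - 62.06, -33, - 20, - 17,  -  14,  -  16/3,-6/5,0.1,23/9, 27/2, 42, 50,72, 77,79,  96]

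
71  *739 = 52469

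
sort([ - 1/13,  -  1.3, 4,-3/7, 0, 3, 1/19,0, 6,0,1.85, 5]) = [-1.3, - 3/7,-1/13,0, 0, 0,1/19,  1.85,3, 4,5, 6] 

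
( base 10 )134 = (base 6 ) 342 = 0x86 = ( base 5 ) 1014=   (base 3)11222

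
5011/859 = 5 + 716/859 =5.83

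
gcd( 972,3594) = 6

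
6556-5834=722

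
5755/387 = 14 + 337/387=14.87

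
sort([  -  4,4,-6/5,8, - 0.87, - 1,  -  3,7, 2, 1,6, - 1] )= [ - 4, - 3 , - 6/5,- 1, - 1, - 0.87,1, 2,4, 6,7, 8] 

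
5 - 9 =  - 4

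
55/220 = 1/4 = 0.25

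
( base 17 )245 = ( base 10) 651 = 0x28B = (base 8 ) 1213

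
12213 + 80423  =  92636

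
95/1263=95/1263  =  0.08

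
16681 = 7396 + 9285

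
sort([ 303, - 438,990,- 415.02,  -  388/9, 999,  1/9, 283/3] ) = [ - 438, - 415.02, - 388/9, 1/9,283/3, 303,  990 , 999]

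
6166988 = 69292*89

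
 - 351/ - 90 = 3 + 9/10 =3.90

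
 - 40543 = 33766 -74309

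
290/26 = 11 + 2/13 = 11.15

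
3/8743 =3/8743 = 0.00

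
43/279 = 43/279 = 0.15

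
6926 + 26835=33761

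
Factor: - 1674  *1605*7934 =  - 21316833180 = - 2^2 * 3^4 * 5^1 * 31^1*107^1 *3967^1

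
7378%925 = 903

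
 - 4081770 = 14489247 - 18571017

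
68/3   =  22 + 2/3 =22.67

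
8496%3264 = 1968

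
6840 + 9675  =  16515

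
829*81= 67149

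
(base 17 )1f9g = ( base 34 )84X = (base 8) 22311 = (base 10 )9417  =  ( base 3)110220210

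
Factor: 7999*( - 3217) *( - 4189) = 107794627987= 19^1*59^1 * 71^1*421^1*3217^1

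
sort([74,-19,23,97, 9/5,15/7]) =[ - 19,  9/5, 15/7, 23, 74, 97] 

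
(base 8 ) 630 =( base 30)di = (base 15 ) 1C3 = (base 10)408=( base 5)3113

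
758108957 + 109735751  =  867844708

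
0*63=0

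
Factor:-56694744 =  - 2^3*3^2*787427^1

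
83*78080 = 6480640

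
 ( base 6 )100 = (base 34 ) 12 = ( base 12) 30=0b100100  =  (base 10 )36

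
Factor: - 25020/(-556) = 45 = 3^2*5^1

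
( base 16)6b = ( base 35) 32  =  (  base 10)107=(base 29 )3K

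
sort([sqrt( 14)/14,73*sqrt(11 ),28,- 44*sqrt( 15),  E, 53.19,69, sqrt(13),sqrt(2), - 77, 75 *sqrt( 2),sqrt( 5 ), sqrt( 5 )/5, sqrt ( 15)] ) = [ - 44*sqrt( 15 ) , - 77,sqrt( 14) /14,sqrt(5) /5, sqrt( 2),sqrt(5 ), E,  sqrt( 13),sqrt(15),28 , 53.19,  69,75 *sqrt( 2 ), 73 * sqrt (11)]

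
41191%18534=4123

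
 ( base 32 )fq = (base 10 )506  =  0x1FA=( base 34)eu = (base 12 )362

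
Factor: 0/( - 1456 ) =0^1  =  0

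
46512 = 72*646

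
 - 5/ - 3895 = 1/779 = 0.00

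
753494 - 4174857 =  - 3421363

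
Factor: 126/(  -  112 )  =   - 9/8 = - 2^( - 3 )*3^2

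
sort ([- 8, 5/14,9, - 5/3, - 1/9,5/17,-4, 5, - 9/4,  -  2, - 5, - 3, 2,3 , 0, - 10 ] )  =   [ - 10, - 8,-5, - 4, - 3,-9/4, - 2, - 5/3, - 1/9, 0,5/17, 5/14, 2, 3,  5, 9]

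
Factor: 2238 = 2^1*3^1*373^1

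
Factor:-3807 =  - 3^4*47^1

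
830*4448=3691840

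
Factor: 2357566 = 2^1*37^1*31859^1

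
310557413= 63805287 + 246752126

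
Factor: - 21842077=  - 19^1*  103^1 * 11161^1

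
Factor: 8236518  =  2^1 * 3^1*53^1 * 59^1 * 439^1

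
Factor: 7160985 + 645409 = 7806394  =  2^1*29^1*134593^1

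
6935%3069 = 797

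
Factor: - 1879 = - 1879^1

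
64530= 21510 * 3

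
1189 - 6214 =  - 5025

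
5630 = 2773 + 2857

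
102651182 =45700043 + 56951139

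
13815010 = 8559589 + 5255421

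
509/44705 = 509/44705 = 0.01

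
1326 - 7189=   -  5863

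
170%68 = 34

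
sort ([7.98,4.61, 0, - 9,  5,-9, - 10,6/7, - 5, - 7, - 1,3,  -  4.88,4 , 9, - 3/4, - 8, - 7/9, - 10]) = [ - 10 , - 10, - 9 , - 9, - 8, - 7, - 5, - 4.88, - 1, - 7/9,  -  3/4,0,6/7,3,  4,  4.61,5, 7.98, 9]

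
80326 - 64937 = 15389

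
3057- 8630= - 5573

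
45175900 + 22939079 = 68114979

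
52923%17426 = 645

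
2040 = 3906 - 1866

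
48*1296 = 62208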